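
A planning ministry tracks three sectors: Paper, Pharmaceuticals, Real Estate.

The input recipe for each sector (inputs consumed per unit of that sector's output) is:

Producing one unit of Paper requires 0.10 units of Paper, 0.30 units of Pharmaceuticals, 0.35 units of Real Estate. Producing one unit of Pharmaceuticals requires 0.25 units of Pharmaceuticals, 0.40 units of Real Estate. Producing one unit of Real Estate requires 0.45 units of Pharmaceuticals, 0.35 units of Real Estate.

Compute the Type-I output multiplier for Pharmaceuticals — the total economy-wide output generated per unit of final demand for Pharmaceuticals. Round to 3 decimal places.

I − A =
  [   0.90     0.00     0.00]
  [  -0.30     0.75    -0.45]
  [  -0.35    -0.40     0.65]
Cofactors of I−A, C_ij = (−1)^(i+j)·(minor ij) (rows/columns in the sector order above):
  C_11 = (0.75)(0.65) − (-0.45)(-0.40) = 0.3075
  C_12 = −[(-0.30)(0.65) − (-0.45)(-0.35)] = 0.3525
  C_13 = (-0.30)(-0.40) − (0.75)(-0.35) = 0.3825
  C_21 = −[(0.00)(0.65) − (0.00)(-0.40)] = 0.0000
  C_22 = (0.90)(0.65) − (0.00)(-0.35) = 0.5850
  C_23 = −[(0.90)(-0.40) − (0.00)(-0.35)] = 0.3600
  C_31 = (0.00)(-0.45) − (0.00)(0.75) = 0.0000
  C_32 = −[(0.90)(-0.45) − (0.00)(-0.30)] = 0.4050
  C_33 = (0.90)(0.75) − (0.00)(-0.30) = 0.6750
det(I−A) = Σ_j (I−A)_1j·C_1j = (0.90)(0.3075) + (0.00)(0.3525) + (0.00)(0.3825) = 0.27675
adj(I−A) = Cᵀ =
  [ 0.3075   0.0000   0.0000]
  [ 0.3525   0.5850   0.4050]
  [ 0.3825   0.3600   0.6750]
(I − A)⁻¹ = adj(I−A) / det(I−A) ≈
  [   1.1111     0.0000     0.0000]
  [   1.2737     2.1138     1.4634]
  [   1.3821     1.3008     2.4390]
The output multiplier for sector j is the column-j sum of the Leontief inverse (I − A)⁻¹ = adj(I−A) / det(I−A).
Column 2 of adj(I−A): (0.0000, 0.5850, 0.3600); det(I−A) = 0.27675.
m_2 = (0.0000 + 0.5850 + 0.3600) / 0.27675 = 0.945 / 0.27675 ≈ 3.415.

m_2 = 3.415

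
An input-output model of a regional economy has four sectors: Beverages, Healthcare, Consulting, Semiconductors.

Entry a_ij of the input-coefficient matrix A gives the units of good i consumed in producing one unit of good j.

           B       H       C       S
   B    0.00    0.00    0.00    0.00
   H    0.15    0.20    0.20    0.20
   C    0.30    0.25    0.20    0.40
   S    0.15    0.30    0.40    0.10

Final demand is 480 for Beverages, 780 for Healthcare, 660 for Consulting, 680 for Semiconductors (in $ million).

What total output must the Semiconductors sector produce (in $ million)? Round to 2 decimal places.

I − A =
  [   1.00     0.00     0.00     0.00]
  [  -0.15     0.80    -0.20    -0.20]
  [  -0.30    -0.25     0.80    -0.40]
  [  -0.15    -0.30    -0.40     0.90]
Compute the cofactors C_ij = (−1)^(i+j)·(3×3 minor ij) of I−A; the adjugate is their transpose:
adj(I−A) = Cᵀ =
  [ 0.31100   0.00000   0.00000   0.00000]
  [ 0.19800   0.56000   0.26000   0.24000]
  [ 0.30525   0.34500   0.66000   0.37000]
  [ 0.25350   0.34000   0.38000   0.59000]
det(I−A) = Σ_j (I−A)_1j·C_1j = (1.00)(0.31100) + (0.00)(0.19800) + (0.00)(0.30525) + (0.00)(0.25350) = 0.3110
(I − A)⁻¹ = adj(I−A) / det(I−A) ≈
  [   1.0000     0.0000     0.0000     0.0000]
  [   0.6367     1.8006     0.8360     0.7717]
  [   0.9815     1.1093     2.1222     1.1897]
  [   0.8151     1.0932     1.2219     1.8971]
x = (I − A)⁻¹ d = adj(I−A)·d / det(I−A), with det(I−A) = 0.3110:
  x_B = (0.31100·480 + 0.00000·780 + 0.00000·660 + 0.00000·680) / 0.3110 = 149.28 / 0.3110 = 480.00
  x_H = (0.19800·480 + 0.56000·780 + 0.26000·660 + 0.24000·680) / 0.3110 = 866.64 / 0.3110 ≈ 2786.62
  x_C = (0.30525·480 + 0.34500·780 + 0.66000·660 + 0.37000·680) / 0.3110 = 1102.82 / 0.3110 ≈ 3546.05
  x_S = (0.25350·480 + 0.34000·780 + 0.38000·660 + 0.59000·680) / 0.3110 = 1038.88 / 0.3110 ≈ 3340.45

x_S = 3340.45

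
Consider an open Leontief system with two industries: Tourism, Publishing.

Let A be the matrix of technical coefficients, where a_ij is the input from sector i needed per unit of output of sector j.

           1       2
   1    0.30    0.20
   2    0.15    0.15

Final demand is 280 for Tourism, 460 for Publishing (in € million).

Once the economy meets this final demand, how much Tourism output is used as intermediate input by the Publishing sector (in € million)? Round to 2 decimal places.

I − A =
  [   0.70    -0.20]
  [  -0.15     0.85]
det(I−A) = (0.70)(0.85) − (-0.20)(-0.15) = 0.5650
adj(I−A) = [[0.85, 0.20], [0.15, 0.70]]
(I − A)⁻¹ = adj(I−A) / det(I−A) ≈
  [   1.5044     0.3540]
  [   0.2655     1.2389]
First solve x = (I − A)⁻¹ d = adj(I−A)·d / det(I−A); in particular x_2 = (0.15·280 + 0.70·460) / 0.5650 = 364.00 / 0.5650 ≈ 644.2478.
Intermediate flow from 1 to 2: z_12 = a_12 · x_2 = 0.20 × 364.00 / 0.5650 = 72.80 / 0.5650 ≈ 128.85.

z_12 = 128.85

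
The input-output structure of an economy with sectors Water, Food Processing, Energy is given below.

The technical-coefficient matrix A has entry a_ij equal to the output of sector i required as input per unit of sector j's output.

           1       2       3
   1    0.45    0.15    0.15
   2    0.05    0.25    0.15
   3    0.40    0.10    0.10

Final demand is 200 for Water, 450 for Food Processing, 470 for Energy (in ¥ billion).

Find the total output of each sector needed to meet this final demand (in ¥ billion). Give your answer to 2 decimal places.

I − A =
  [   0.55    -0.15    -0.15]
  [  -0.05     0.75    -0.15]
  [  -0.40    -0.10     0.90]
Cofactors of I−A, C_ij = (−1)^(i+j)·(minor ij) (rows/columns in the sector order above):
  C_11 = (0.75)(0.90) − (-0.15)(-0.10) = 0.6600
  C_12 = −[(-0.05)(0.90) − (-0.15)(-0.40)] = 0.1050
  C_13 = (-0.05)(-0.10) − (0.75)(-0.40) = 0.3050
  C_21 = −[(-0.15)(0.90) − (-0.15)(-0.10)] = 0.1500
  C_22 = (0.55)(0.90) − (-0.15)(-0.40) = 0.4350
  C_23 = −[(0.55)(-0.10) − (-0.15)(-0.40)] = 0.1150
  C_31 = (-0.15)(-0.15) − (-0.15)(0.75) = 0.1350
  C_32 = −[(0.55)(-0.15) − (-0.15)(-0.05)] = 0.0900
  C_33 = (0.55)(0.75) − (-0.15)(-0.05) = 0.4050
det(I−A) = Σ_j (I−A)_1j·C_1j = (0.55)(0.6600) + (-0.15)(0.1050) + (-0.15)(0.3050) = 0.3015
adj(I−A) = Cᵀ =
  [ 0.6600   0.1500   0.1350]
  [ 0.1050   0.4350   0.0900]
  [ 0.3050   0.1150   0.4050]
(I − A)⁻¹ = adj(I−A) / det(I−A) ≈
  [   2.1891     0.4975     0.4478]
  [   0.3483     1.4428     0.2985]
  [   1.0116     0.3814     1.3433]
x = (I − A)⁻¹ d = adj(I−A)·d / det(I−A), with det(I−A) = 0.3015:
  x_1 = (0.6600·200 + 0.1500·450 + 0.1350·470) / 0.3015 = 262.95 / 0.3015 ≈ 872.14
  x_2 = (0.1050·200 + 0.4350·450 + 0.0900·470) / 0.3015 = 259.05 / 0.3015 ≈ 859.20
  x_3 = (0.3050·200 + 0.1150·450 + 0.4050·470) / 0.3015 = 303.10 / 0.3015 ≈ 1005.31

x_1 = 872.14, x_2 = 859.20, x_3 = 1005.31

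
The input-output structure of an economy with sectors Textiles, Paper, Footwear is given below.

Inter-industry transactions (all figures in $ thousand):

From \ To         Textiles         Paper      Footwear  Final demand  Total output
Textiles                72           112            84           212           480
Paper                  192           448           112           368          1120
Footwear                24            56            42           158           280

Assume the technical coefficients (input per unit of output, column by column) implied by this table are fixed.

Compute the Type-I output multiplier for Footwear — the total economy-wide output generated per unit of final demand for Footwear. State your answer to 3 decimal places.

m_F = 3.146

Technical coefficients a_ij = z_ij / X_j:
  a_TT = 72/480 = 0.15, a_PT = 192/480 = 0.40, a_FT = 24/480 = 0.05
  a_TP = 112/1120 = 0.10, a_PP = 448/1120 = 0.40, a_FP = 56/1120 = 0.05
  a_TF = 84/280 = 0.30, a_PF = 112/280 = 0.40, a_FF = 42/280 = 0.15
I − A =
  [   0.85    -0.10    -0.30]
  [  -0.40     0.60    -0.40]
  [  -0.05    -0.05     0.85]
Cofactors of I−A, C_ij = (−1)^(i+j)·(minor ij) (rows/columns in the sector order above):
  C_11 = (0.60)(0.85) − (-0.40)(-0.05) = 0.4900
  C_12 = −[(-0.40)(0.85) − (-0.40)(-0.05)] = 0.3600
  C_13 = (-0.40)(-0.05) − (0.60)(-0.05) = 0.0500
  C_21 = −[(-0.10)(0.85) − (-0.30)(-0.05)] = 0.1000
  C_22 = (0.85)(0.85) − (-0.30)(-0.05) = 0.7075
  C_23 = −[(0.85)(-0.05) − (-0.10)(-0.05)] = 0.0475
  C_31 = (-0.10)(-0.40) − (-0.30)(0.60) = 0.2200
  C_32 = −[(0.85)(-0.40) − (-0.30)(-0.40)] = 0.4600
  C_33 = (0.85)(0.60) − (-0.10)(-0.40) = 0.4700
det(I−A) = Σ_j (I−A)_1j·C_1j = (0.85)(0.4900) + (-0.10)(0.3600) + (-0.30)(0.0500) = 0.3655
adj(I−A) = Cᵀ =
  [ 0.4900   0.1000   0.2200]
  [ 0.3600   0.7075   0.4600]
  [ 0.0500   0.0475   0.4700]
(I − A)⁻¹ = adj(I−A) / det(I−A) ≈
  [   1.3406     0.2736     0.6019]
  [   0.9850     1.9357     1.2585]
  [   0.1368     0.1300     1.2859]
The output multiplier for sector j is the column-j sum of the Leontief inverse (I − A)⁻¹ = adj(I−A) / det(I−A).
Column F of adj(I−A): (0.2200, 0.4600, 0.4700); det(I−A) = 0.3655.
m_F = (0.2200 + 0.4600 + 0.4700) / 0.3655 = 1.15 / 0.3655 ≈ 3.146.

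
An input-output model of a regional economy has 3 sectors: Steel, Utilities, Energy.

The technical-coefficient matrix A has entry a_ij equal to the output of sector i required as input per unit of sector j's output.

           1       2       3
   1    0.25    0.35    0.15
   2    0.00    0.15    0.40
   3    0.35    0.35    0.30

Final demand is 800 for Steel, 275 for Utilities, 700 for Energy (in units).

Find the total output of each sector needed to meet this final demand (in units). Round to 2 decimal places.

I − A =
  [   0.75    -0.35    -0.15]
  [   0.00     0.85    -0.40]
  [  -0.35    -0.35     0.70]
Cofactors of I−A, C_ij = (−1)^(i+j)·(minor ij) (rows/columns in the sector order above):
  C_11 = (0.85)(0.70) − (-0.40)(-0.35) = 0.4550
  C_12 = −[(0.00)(0.70) − (-0.40)(-0.35)] = 0.1400
  C_13 = (0.00)(-0.35) − (0.85)(-0.35) = 0.2975
  C_21 = −[(-0.35)(0.70) − (-0.15)(-0.35)] = 0.2975
  C_22 = (0.75)(0.70) − (-0.15)(-0.35) = 0.4725
  C_23 = −[(0.75)(-0.35) − (-0.35)(-0.35)] = 0.3850
  C_31 = (-0.35)(-0.40) − (-0.15)(0.85) = 0.2675
  C_32 = −[(0.75)(-0.40) − (-0.15)(0.00)] = 0.3000
  C_33 = (0.75)(0.85) − (-0.35)(0.00) = 0.6375
det(I−A) = Σ_j (I−A)_1j·C_1j = (0.75)(0.4550) + (-0.35)(0.1400) + (-0.15)(0.2975) = 0.247625
adj(I−A) = Cᵀ =
  [ 0.4550   0.2975   0.2675]
  [ 0.1400   0.4725   0.3000]
  [ 0.2975   0.3850   0.6375]
(I − A)⁻¹ = adj(I−A) / det(I−A) ≈
  [   1.8375     1.2014     1.0803]
  [   0.5654     1.9081     1.2115]
  [   1.2014     1.5548     2.5745]
x = (I − A)⁻¹ d = adj(I−A)·d / det(I−A), with det(I−A) = 0.247625:
  x_1 = (0.4550·800 + 0.2975·275 + 0.2675·700) / 0.247625 = 633.0625 / 0.247625 ≈ 2556.54
  x_2 = (0.1400·800 + 0.4725·275 + 0.3000·700) / 0.247625 = 451.9375 / 0.247625 ≈ 1825.09
  x_3 = (0.2975·800 + 0.3850·275 + 0.6375·700) / 0.247625 = 790.125 / 0.247625 ≈ 3190.81

x_1 = 2556.54, x_2 = 1825.09, x_3 = 3190.81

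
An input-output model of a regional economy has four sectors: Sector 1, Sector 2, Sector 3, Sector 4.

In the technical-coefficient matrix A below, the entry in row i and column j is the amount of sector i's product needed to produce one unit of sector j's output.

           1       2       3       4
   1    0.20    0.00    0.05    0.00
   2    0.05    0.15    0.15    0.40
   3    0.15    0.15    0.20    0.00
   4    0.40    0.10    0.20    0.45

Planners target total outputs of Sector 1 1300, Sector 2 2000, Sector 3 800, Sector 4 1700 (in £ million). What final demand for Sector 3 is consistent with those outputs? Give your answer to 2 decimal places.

d_3 = 145.00

I − A =
  [   0.80     0.00    -0.05     0.00]
  [  -0.05     0.85    -0.15    -0.40]
  [  -0.15    -0.15     0.80     0.00]
  [  -0.40    -0.10    -0.20     0.55]
d = (I − A) x:
  d_1 = (+0.80)·1300 + (+0.00)·2000 + (-0.05)·800 + (+0.00)·1700 = 1000.00
  d_2 = (-0.05)·1300 + (+0.85)·2000 + (-0.15)·800 + (-0.40)·1700 = 835.00
  d_3 = (-0.15)·1300 + (-0.15)·2000 + (+0.80)·800 + (+0.00)·1700 = 145.00
  d_4 = (-0.40)·1300 + (-0.10)·2000 + (-0.20)·800 + (+0.55)·1700 = 55.00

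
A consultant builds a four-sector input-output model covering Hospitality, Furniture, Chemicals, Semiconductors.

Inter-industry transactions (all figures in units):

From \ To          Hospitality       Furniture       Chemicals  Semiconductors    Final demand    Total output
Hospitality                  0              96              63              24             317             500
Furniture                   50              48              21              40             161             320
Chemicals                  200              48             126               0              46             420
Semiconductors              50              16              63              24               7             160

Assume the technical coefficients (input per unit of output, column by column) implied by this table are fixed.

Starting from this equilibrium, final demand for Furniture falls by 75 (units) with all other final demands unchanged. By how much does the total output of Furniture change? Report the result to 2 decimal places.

Technical coefficients a_ij = z_ij / X_j:
  a_11 = 0/500 = 0.00, a_21 = 50/500 = 0.10, a_31 = 200/500 = 0.40, a_41 = 50/500 = 0.10
  a_12 = 96/320 = 0.30, a_22 = 48/320 = 0.15, a_32 = 48/320 = 0.15, a_42 = 16/320 = 0.05
  a_13 = 63/420 = 0.15, a_23 = 21/420 = 0.05, a_33 = 126/420 = 0.30, a_43 = 63/420 = 0.15
  a_14 = 24/160 = 0.15, a_24 = 40/160 = 0.25, a_34 = 0/160 = 0.00, a_44 = 24/160 = 0.15
I − A =
  [   1.00    -0.30    -0.15    -0.15]
  [  -0.10     0.85    -0.05    -0.25]
  [  -0.40    -0.15     0.70     0.00]
  [  -0.10    -0.05    -0.15     0.85]
Compute the cofactors C_ij = (−1)^(i+j)·(3×3 minor ij) of I−A; the adjugate is their transpose:
adj(I−A) = Cᵀ =
  [ 0.48500   0.20625   0.15000   0.14625]
  [ 0.10900   0.52450   0.09800   0.17350]
  [ 0.30050   0.23025   0.66350   0.12075]
  [ 0.11650   0.09575   0.14050   0.50725]
det(I−A) = Σ_j (I−A)_1j·C_1j = (1.00)(0.48500) + (-0.30)(0.10900) + (-0.15)(0.30050) + (-0.15)(0.11650) = 0.38975
(I − A)⁻¹ = adj(I−A) / det(I−A) ≈
  [   1.2444     0.5292     0.3849     0.3752]
  [   0.2797     1.3457     0.2514     0.4452]
  [   0.7710     0.5908     1.7024     0.3098]
  [   0.2989     0.2457     0.3605     1.3015]
Δx = (I − A)⁻¹ Δd with Δd having -75 in the Furniture component and 0 elsewhere.
So Δx_2 = L_22 · (-75), where L_22 = adj(I−A)_22 / det(I−A) = 0.52450 / 0.38975.
Δx_2 = 0.52450 × (-75) / 0.38975 = -39.3375 / 0.38975 ≈ -100.93.

Δx_2 = -100.93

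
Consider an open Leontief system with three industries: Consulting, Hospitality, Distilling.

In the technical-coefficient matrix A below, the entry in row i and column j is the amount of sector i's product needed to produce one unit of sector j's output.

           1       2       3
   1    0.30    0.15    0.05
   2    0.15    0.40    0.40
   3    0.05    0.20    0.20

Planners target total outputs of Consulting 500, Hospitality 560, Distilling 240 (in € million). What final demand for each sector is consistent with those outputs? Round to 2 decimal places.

I − A =
  [   0.70    -0.15    -0.05]
  [  -0.15     0.60    -0.40]
  [  -0.05    -0.20     0.80]
d = (I − A) x:
  d_1 = (+0.70)·500 + (-0.15)·560 + (-0.05)·240 = 254.00
  d_2 = (-0.15)·500 + (+0.60)·560 + (-0.40)·240 = 165.00
  d_3 = (-0.05)·500 + (-0.20)·560 + (+0.80)·240 = 55.00

d_1 = 254.00, d_2 = 165.00, d_3 = 55.00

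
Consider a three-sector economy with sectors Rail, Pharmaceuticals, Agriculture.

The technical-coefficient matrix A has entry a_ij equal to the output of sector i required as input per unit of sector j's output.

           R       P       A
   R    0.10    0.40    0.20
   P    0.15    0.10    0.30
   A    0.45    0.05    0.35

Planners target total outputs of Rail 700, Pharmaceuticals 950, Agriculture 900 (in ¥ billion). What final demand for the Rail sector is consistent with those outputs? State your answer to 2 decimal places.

I − A =
  [   0.90    -0.40    -0.20]
  [  -0.15     0.90    -0.30]
  [  -0.45    -0.05     0.65]
d = (I − A) x:
  d_R = (+0.90)·700 + (-0.40)·950 + (-0.20)·900 = 70.00
  d_P = (-0.15)·700 + (+0.90)·950 + (-0.30)·900 = 480.00
  d_A = (-0.45)·700 + (-0.05)·950 + (+0.65)·900 = 222.50

d_R = 70.00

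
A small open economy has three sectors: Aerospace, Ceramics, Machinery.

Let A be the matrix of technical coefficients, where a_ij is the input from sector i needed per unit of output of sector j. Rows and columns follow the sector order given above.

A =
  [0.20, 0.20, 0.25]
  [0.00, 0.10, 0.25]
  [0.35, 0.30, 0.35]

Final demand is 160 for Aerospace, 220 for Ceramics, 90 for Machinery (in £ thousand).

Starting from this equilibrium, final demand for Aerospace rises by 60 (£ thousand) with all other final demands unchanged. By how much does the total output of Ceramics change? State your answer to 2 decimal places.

Δx_2 = 16.84

I − A =
  [   0.80    -0.20    -0.25]
  [   0.00     0.90    -0.25]
  [  -0.35    -0.30     0.65]
Cofactors of I−A, C_ij = (−1)^(i+j)·(minor ij) (rows/columns in the sector order above):
  C_11 = (0.90)(0.65) − (-0.25)(-0.30) = 0.5100
  C_12 = −[(0.00)(0.65) − (-0.25)(-0.35)] = 0.0875
  C_13 = (0.00)(-0.30) − (0.90)(-0.35) = 0.3150
  C_21 = −[(-0.20)(0.65) − (-0.25)(-0.30)] = 0.2050
  C_22 = (0.80)(0.65) − (-0.25)(-0.35) = 0.4325
  C_23 = −[(0.80)(-0.30) − (-0.20)(-0.35)] = 0.3100
  C_31 = (-0.20)(-0.25) − (-0.25)(0.90) = 0.2750
  C_32 = −[(0.80)(-0.25) − (-0.25)(0.00)] = 0.2000
  C_33 = (0.80)(0.90) − (-0.20)(0.00) = 0.7200
det(I−A) = Σ_j (I−A)_1j·C_1j = (0.80)(0.5100) + (-0.20)(0.0875) + (-0.25)(0.3150) = 0.31175
adj(I−A) = Cᵀ =
  [ 0.5100   0.2050   0.2750]
  [ 0.0875   0.4325   0.2000]
  [ 0.3150   0.3100   0.7200]
(I − A)⁻¹ = adj(I−A) / det(I−A) ≈
  [   1.6359     0.6576     0.8821]
  [   0.2807     1.3873     0.6415]
  [   1.0104     0.9944     2.3095]
Δx = (I − A)⁻¹ Δd with Δd having +60 in the Aerospace component and 0 elsewhere.
So Δx_2 = L_21 · (+60), where L_21 = adj(I−A)_21 / det(I−A) = 0.0875 / 0.31175.
Δx_2 = 0.0875 × (+60) / 0.31175 = 5.25 / 0.31175 ≈ 16.84.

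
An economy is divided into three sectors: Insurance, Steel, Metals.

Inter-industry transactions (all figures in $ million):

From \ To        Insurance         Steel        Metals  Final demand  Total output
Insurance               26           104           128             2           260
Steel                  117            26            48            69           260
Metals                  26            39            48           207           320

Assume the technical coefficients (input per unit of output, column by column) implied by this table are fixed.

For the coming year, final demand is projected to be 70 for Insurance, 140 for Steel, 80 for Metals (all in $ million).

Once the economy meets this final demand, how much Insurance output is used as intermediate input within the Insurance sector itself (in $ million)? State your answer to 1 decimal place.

z_II = 31.7

Technical coefficients a_ij = z_ij / X_j:
  a_II = 26/260 = 0.10, a_SI = 117/260 = 0.45, a_MI = 26/260 = 0.10
  a_IS = 104/260 = 0.40, a_SS = 26/260 = 0.10, a_MS = 39/260 = 0.15
  a_IM = 128/320 = 0.40, a_SM = 48/320 = 0.15, a_MM = 48/320 = 0.15
I − A =
  [   0.90    -0.40    -0.40]
  [  -0.45     0.90    -0.15]
  [  -0.10    -0.15     0.85]
Cofactors of I−A, C_ij = (−1)^(i+j)·(minor ij) (rows/columns in the sector order above):
  C_11 = (0.90)(0.85) − (-0.15)(-0.15) = 0.7425
  C_12 = −[(-0.45)(0.85) − (-0.15)(-0.10)] = 0.3975
  C_13 = (-0.45)(-0.15) − (0.90)(-0.10) = 0.1575
  C_21 = −[(-0.40)(0.85) − (-0.40)(-0.15)] = 0.4000
  C_22 = (0.90)(0.85) − (-0.40)(-0.10) = 0.7250
  C_23 = −[(0.90)(-0.15) − (-0.40)(-0.10)] = 0.1750
  C_31 = (-0.40)(-0.15) − (-0.40)(0.90) = 0.4200
  C_32 = −[(0.90)(-0.15) − (-0.40)(-0.45)] = 0.3150
  C_33 = (0.90)(0.90) − (-0.40)(-0.45) = 0.6300
det(I−A) = Σ_j (I−A)_1j·C_1j = (0.90)(0.7425) + (-0.40)(0.3975) + (-0.40)(0.1575) = 0.44625
adj(I−A) = Cᵀ =
  [ 0.7425   0.4000   0.4200]
  [ 0.3975   0.7250   0.3150]
  [ 0.1575   0.1750   0.6300]
(I − A)⁻¹ = adj(I−A) / det(I−A) ≈
  [   1.6639     0.8964     0.9412]
  [   0.8908     1.6246     0.7059]
  [   0.3529     0.3922     1.4118]
First solve x = (I − A)⁻¹ d = adj(I−A)·d / det(I−A); in particular x_I = (0.7425·70 + 0.4000·140 + 0.4200·80) / 0.44625 = 141.575 / 0.44625 ≈ 317.255.
Intermediate flow from I to I: z_II = a_II · x_I = 0.10 × 141.575 / 0.44625 = 14.1575 / 0.44625 ≈ 31.7.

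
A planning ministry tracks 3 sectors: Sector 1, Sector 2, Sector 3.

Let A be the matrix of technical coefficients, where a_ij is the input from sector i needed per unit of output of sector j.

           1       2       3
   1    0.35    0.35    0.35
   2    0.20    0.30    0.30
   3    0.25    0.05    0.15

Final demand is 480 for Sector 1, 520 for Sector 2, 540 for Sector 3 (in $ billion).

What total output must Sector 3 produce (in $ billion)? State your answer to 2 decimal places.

I − A =
  [   0.65    -0.35    -0.35]
  [  -0.20     0.70    -0.30]
  [  -0.25    -0.05     0.85]
Cofactors of I−A, C_ij = (−1)^(i+j)·(minor ij) (rows/columns in the sector order above):
  C_11 = (0.70)(0.85) − (-0.30)(-0.05) = 0.5800
  C_12 = −[(-0.20)(0.85) − (-0.30)(-0.25)] = 0.2450
  C_13 = (-0.20)(-0.05) − (0.70)(-0.25) = 0.1850
  C_21 = −[(-0.35)(0.85) − (-0.35)(-0.05)] = 0.3150
  C_22 = (0.65)(0.85) − (-0.35)(-0.25) = 0.4650
  C_23 = −[(0.65)(-0.05) − (-0.35)(-0.25)] = 0.1200
  C_31 = (-0.35)(-0.30) − (-0.35)(0.70) = 0.3500
  C_32 = −[(0.65)(-0.30) − (-0.35)(-0.20)] = 0.2650
  C_33 = (0.65)(0.70) − (-0.35)(-0.20) = 0.3850
det(I−A) = Σ_j (I−A)_1j·C_1j = (0.65)(0.5800) + (-0.35)(0.2450) + (-0.35)(0.1850) = 0.2265
adj(I−A) = Cᵀ =
  [ 0.5800   0.3150   0.3500]
  [ 0.2450   0.4650   0.2650]
  [ 0.1850   0.1200   0.3850]
(I − A)⁻¹ = adj(I−A) / det(I−A) ≈
  [   2.5607     1.3907     1.5453]
  [   1.0817     2.0530     1.1700]
  [   0.8168     0.5298     1.6998]
x = (I − A)⁻¹ d = adj(I−A)·d / det(I−A), with det(I−A) = 0.2265:
  x_1 = (0.5800·480 + 0.3150·520 + 0.3500·540) / 0.2265 = 631.20 / 0.2265 ≈ 2786.75
  x_2 = (0.2450·480 + 0.4650·520 + 0.2650·540) / 0.2265 = 502.50 / 0.2265 ≈ 2218.54
  x_3 = (0.1850·480 + 0.1200·520 + 0.3850·540) / 0.2265 = 359.10 / 0.2265 ≈ 1585.43

x_3 = 1585.43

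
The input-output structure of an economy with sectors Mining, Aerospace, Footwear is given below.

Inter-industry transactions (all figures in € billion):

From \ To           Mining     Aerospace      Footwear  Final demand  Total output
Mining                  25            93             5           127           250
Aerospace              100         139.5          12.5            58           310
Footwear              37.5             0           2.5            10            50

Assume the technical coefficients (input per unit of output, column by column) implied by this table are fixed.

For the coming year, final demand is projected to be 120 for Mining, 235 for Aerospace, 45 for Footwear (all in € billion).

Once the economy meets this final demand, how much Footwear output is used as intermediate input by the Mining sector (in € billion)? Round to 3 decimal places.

z_31 = 60.367

Technical coefficients a_ij = z_ij / X_j:
  a_11 = 25/250 = 0.10, a_21 = 100/250 = 0.40, a_31 = 37.5/250 = 0.15
  a_12 = 93/310 = 0.30, a_22 = 139.5/310 = 0.45, a_32 = 0/310 = 0.00
  a_13 = 5/50 = 0.10, a_23 = 12.5/50 = 0.25, a_33 = 2.5/50 = 0.05
I − A =
  [   0.90    -0.30    -0.10]
  [  -0.40     0.55    -0.25]
  [  -0.15     0.00     0.95]
Cofactors of I−A, C_ij = (−1)^(i+j)·(minor ij) (rows/columns in the sector order above):
  C_11 = (0.55)(0.95) − (-0.25)(0.00) = 0.5225
  C_12 = −[(-0.40)(0.95) − (-0.25)(-0.15)] = 0.4175
  C_13 = (-0.40)(0.00) − (0.55)(-0.15) = 0.0825
  C_21 = −[(-0.30)(0.95) − (-0.10)(0.00)] = 0.2850
  C_22 = (0.90)(0.95) − (-0.10)(-0.15) = 0.8400
  C_23 = −[(0.90)(0.00) − (-0.30)(-0.15)] = 0.0450
  C_31 = (-0.30)(-0.25) − (-0.10)(0.55) = 0.1300
  C_32 = −[(0.90)(-0.25) − (-0.10)(-0.40)] = 0.2650
  C_33 = (0.90)(0.55) − (-0.30)(-0.40) = 0.3750
det(I−A) = Σ_j (I−A)_1j·C_1j = (0.90)(0.5225) + (-0.30)(0.4175) + (-0.10)(0.0825) = 0.33675
adj(I−A) = Cᵀ =
  [ 0.5225   0.2850   0.1300]
  [ 0.4175   0.8400   0.2650]
  [ 0.0825   0.0450   0.3750]
(I − A)⁻¹ = adj(I−A) / det(I−A) ≈
  [   1.5516     0.8463     0.3860]
  [   1.2398     2.4944     0.7869]
  [   0.2450     0.1336     1.1136]
First solve x = (I − A)⁻¹ d = adj(I−A)·d / det(I−A); in particular x_1 = (0.5225·120 + 0.2850·235 + 0.1300·45) / 0.33675 = 135.525 / 0.33675 ≈ 402.44989.
Intermediate flow from 3 to 1: z_31 = a_31 · x_1 = 0.15 × 135.525 / 0.33675 = 20.32875 / 0.33675 ≈ 60.367.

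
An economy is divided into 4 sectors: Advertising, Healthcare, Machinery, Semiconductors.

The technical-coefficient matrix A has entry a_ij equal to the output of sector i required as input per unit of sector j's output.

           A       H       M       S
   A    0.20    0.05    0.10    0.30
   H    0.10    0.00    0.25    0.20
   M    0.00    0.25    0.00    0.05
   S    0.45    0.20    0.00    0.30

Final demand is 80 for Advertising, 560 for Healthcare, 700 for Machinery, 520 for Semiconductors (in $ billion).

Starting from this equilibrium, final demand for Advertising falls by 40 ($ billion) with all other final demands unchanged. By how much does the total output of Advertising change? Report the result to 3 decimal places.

I − A =
  [   0.80    -0.05    -0.10    -0.30]
  [  -0.10     1.00    -0.25    -0.20]
  [   0.00    -0.25     1.00    -0.05]
  [  -0.45    -0.20     0.00     0.70]
Compute the cofactors C_ij = (−1)^(i+j)·(3×3 minor ij) of I−A; the adjugate is their transpose:
adj(I−A) = Cᵀ =
  [ 0.613750   0.113500   0.089750   0.301875]
  [ 0.165625   0.422750   0.122250   0.200500]
  [ 0.063500   0.115375   0.379000   0.087250]
  [ 0.441875   0.193750   0.092625   0.742500]
det(I−A) = Σ_j (I−A)_1j·C_1j = (0.80)(0.613750) + (-0.05)(0.165625) + (-0.10)(0.063500) + (-0.30)(0.441875) = 0.34380625
(I − A)⁻¹ = adj(I−A) / det(I−A) ≈
  [   1.7852     0.3301     0.2610     0.8780]
  [   0.4817     1.2296     0.3556     0.5832]
  [   0.1847     0.3356     1.1024     0.2538]
  [   1.2852     0.5635     0.2694     2.1596]
Δx = (I − A)⁻¹ Δd with Δd having -40 in the Advertising component and 0 elsewhere.
So Δx_A = L_AA · (-40), where L_AA = adj(I−A)_AA / det(I−A) = 0.613750 / 0.34380625.
Δx_A = 0.613750 × (-40) / 0.34380625 = -24.55 / 0.34380625 ≈ -71.406.

Δx_A = -71.406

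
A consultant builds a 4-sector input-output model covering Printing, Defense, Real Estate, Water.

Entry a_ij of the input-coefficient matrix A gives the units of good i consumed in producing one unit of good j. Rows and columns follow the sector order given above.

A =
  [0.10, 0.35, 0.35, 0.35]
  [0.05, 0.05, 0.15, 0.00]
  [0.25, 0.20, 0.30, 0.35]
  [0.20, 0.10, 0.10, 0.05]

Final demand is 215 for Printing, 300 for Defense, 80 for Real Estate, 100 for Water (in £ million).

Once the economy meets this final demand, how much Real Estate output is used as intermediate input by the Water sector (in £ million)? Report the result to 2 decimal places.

z_34 = 150.64

I − A =
  [   0.90    -0.35    -0.35    -0.35]
  [  -0.05     0.95    -0.15     0.00]
  [  -0.25    -0.20     0.70    -0.35]
  [  -0.20    -0.10    -0.10     0.95]
Compute the cofactors C_ij = (−1)^(i+j)·(3×3 minor ij) of I−A; the adjugate is their transpose:
adj(I−A) = Cᵀ =
  [ 0.564750   0.330750   0.404250   0.357000]
  [ 0.077625   0.401625   0.136125   0.078750]
  [ 0.303375   0.304875   0.727375   0.379750]
  [ 0.159000   0.144000   0.176000   0.459500]
det(I−A) = Σ_j (I−A)_1j·C_1j = (0.90)(0.564750) + (-0.35)(0.077625) + (-0.35)(0.303375) + (-0.35)(0.159000) = 0.319275
(I − A)⁻¹ = adj(I−A) / det(I−A) ≈
  [   1.7689     1.0359     1.2661     1.1182]
  [   0.2431     1.2579     0.4264     0.2467]
  [   0.9502     0.9549     2.2782     1.1894]
  [   0.4980     0.4510     0.5512     1.4392]
First solve x = (I − A)⁻¹ d = adj(I−A)·d / det(I−A); in particular x_4 = (0.159000·215 + 0.144000·300 + 0.176000·80 + 0.459500·100) / 0.319275 = 137.415 / 0.319275 ≈ 430.3970.
Intermediate flow from 3 to 4: z_34 = a_34 · x_4 = 0.35 × 137.415 / 0.319275 = 48.09525 / 0.319275 ≈ 150.64.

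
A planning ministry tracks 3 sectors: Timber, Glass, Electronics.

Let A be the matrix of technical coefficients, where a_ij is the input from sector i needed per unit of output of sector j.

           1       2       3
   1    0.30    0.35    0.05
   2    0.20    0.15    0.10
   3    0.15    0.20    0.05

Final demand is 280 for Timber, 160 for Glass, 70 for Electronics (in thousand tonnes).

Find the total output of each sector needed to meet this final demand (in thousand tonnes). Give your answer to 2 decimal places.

x_1 = 595.86, x_2 = 357.02, x_3 = 242.93

I − A =
  [   0.70    -0.35    -0.05]
  [  -0.20     0.85    -0.10]
  [  -0.15    -0.20     0.95]
Cofactors of I−A, C_ij = (−1)^(i+j)·(minor ij) (rows/columns in the sector order above):
  C_11 = (0.85)(0.95) − (-0.10)(-0.20) = 0.7875
  C_12 = −[(-0.20)(0.95) − (-0.10)(-0.15)] = 0.2050
  C_13 = (-0.20)(-0.20) − (0.85)(-0.15) = 0.1675
  C_21 = −[(-0.35)(0.95) − (-0.05)(-0.20)] = 0.3425
  C_22 = (0.70)(0.95) − (-0.05)(-0.15) = 0.6575
  C_23 = −[(0.70)(-0.20) − (-0.35)(-0.15)] = 0.1925
  C_31 = (-0.35)(-0.10) − (-0.05)(0.85) = 0.0775
  C_32 = −[(0.70)(-0.10) − (-0.05)(-0.20)] = 0.0800
  C_33 = (0.70)(0.85) − (-0.35)(-0.20) = 0.5250
det(I−A) = Σ_j (I−A)_1j·C_1j = (0.70)(0.7875) + (-0.35)(0.2050) + (-0.05)(0.1675) = 0.471125
adj(I−A) = Cᵀ =
  [ 0.7875   0.3425   0.0775]
  [ 0.2050   0.6575   0.0800]
  [ 0.1675   0.1925   0.5250]
(I − A)⁻¹ = adj(I−A) / det(I−A) ≈
  [   1.6715     0.7270     0.1645]
  [   0.4351     1.3956     0.1698]
  [   0.3555     0.4086     1.1144]
x = (I − A)⁻¹ d = adj(I−A)·d / det(I−A), with det(I−A) = 0.471125:
  x_1 = (0.7875·280 + 0.3425·160 + 0.0775·70) / 0.471125 = 280.725 / 0.471125 ≈ 595.86
  x_2 = (0.2050·280 + 0.6575·160 + 0.0800·70) / 0.471125 = 168.20 / 0.471125 ≈ 357.02
  x_3 = (0.1675·280 + 0.1925·160 + 0.5250·70) / 0.471125 = 114.45 / 0.471125 ≈ 242.93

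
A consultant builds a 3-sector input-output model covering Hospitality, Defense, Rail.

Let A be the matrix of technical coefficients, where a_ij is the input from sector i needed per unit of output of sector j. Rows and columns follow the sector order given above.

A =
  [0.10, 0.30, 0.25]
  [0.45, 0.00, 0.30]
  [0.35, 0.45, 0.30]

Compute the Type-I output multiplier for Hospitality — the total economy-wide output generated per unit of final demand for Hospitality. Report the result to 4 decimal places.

m_H = 6.2916

I − A =
  [   0.90    -0.30    -0.25]
  [  -0.45     1.00    -0.30]
  [  -0.35    -0.45     0.70]
Cofactors of I−A, C_ij = (−1)^(i+j)·(minor ij) (rows/columns in the sector order above):
  C_11 = (1.00)(0.70) − (-0.30)(-0.45) = 0.5650
  C_12 = −[(-0.45)(0.70) − (-0.30)(-0.35)] = 0.4200
  C_13 = (-0.45)(-0.45) − (1.00)(-0.35) = 0.5525
  C_21 = −[(-0.30)(0.70) − (-0.25)(-0.45)] = 0.3225
  C_22 = (0.90)(0.70) − (-0.25)(-0.35) = 0.5425
  C_23 = −[(0.90)(-0.45) − (-0.30)(-0.35)] = 0.5100
  C_31 = (-0.30)(-0.30) − (-0.25)(1.00) = 0.3400
  C_32 = −[(0.90)(-0.30) − (-0.25)(-0.45)] = 0.3825
  C_33 = (0.90)(1.00) − (-0.30)(-0.45) = 0.7650
det(I−A) = Σ_j (I−A)_1j·C_1j = (0.90)(0.5650) + (-0.30)(0.4200) + (-0.25)(0.5525) = 0.244375
adj(I−A) = Cᵀ =
  [ 0.5650   0.3225   0.3400]
  [ 0.4200   0.5425   0.3825]
  [ 0.5525   0.5100   0.7650]
(I − A)⁻¹ = adj(I−A) / det(I−A) ≈
  [   2.31202     1.31969     1.39130]
  [   1.71867     2.21995     1.56522]
  [   2.26087     2.08696     3.13043]
The output multiplier for sector j is the column-j sum of the Leontief inverse (I − A)⁻¹ = adj(I−A) / det(I−A).
Column H of adj(I−A): (0.5650, 0.4200, 0.5525); det(I−A) = 0.244375.
m_H = (0.5650 + 0.4200 + 0.5525) / 0.244375 = 1.5375 / 0.244375 ≈ 6.2916.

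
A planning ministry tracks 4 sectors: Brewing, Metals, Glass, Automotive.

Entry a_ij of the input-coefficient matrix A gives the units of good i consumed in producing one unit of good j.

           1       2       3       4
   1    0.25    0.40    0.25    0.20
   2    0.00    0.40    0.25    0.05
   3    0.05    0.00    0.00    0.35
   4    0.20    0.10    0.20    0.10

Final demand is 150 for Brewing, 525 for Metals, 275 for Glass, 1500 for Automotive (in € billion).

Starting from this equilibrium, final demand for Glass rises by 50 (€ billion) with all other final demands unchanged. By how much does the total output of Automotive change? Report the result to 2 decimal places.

I − A =
  [   0.75    -0.40    -0.25    -0.20]
  [   0.00     0.60    -0.25    -0.05]
  [  -0.05     0.00     1.00    -0.35]
  [  -0.20    -0.10    -0.20     0.90]
Compute the cofactors C_ij = (−1)^(i+j)·(3×3 minor ij) of I−A; the adjugate is their transpose:
adj(I−A) = Cᵀ =
  [ 0.48425   0.36075   0.25675   0.22750]
  [ 0.03925   0.55175   0.16875   0.10500]
  [ 0.06875   0.07325   0.37325   0.16450]
  [ 0.12725   0.15775   0.15875   0.43750]
det(I−A) = Σ_j (I−A)_1j·C_1j = (0.75)(0.48425) + (-0.40)(0.03925) + (-0.25)(0.06875) + (-0.20)(0.12725) = 0.30485
(I − A)⁻¹ = adj(I−A) / det(I−A) ≈
  [   1.5885     1.1834     0.8422     0.7463]
  [   0.1288     1.8099     0.5536     0.3444]
  [   0.2255     0.2403     1.2244     0.5396]
  [   0.4174     0.5175     0.5207     1.4351]
Δx = (I − A)⁻¹ Δd with Δd having +50 in the Glass component and 0 elsewhere.
So Δx_4 = L_43 · (+50), where L_43 = adj(I−A)_43 / det(I−A) = 0.15875 / 0.30485.
Δx_4 = 0.15875 × (+50) / 0.30485 = 7.9375 / 0.30485 ≈ 26.04.

Δx_4 = 26.04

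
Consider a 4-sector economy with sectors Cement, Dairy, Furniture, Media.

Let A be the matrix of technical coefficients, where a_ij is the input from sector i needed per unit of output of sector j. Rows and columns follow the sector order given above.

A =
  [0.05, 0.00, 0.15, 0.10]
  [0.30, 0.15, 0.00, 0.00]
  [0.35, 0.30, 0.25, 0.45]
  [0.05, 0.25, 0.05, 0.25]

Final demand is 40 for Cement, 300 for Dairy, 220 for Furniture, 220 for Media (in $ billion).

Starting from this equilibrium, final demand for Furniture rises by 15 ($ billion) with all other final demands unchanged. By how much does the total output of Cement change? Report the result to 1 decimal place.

Δx_C = 4.0

I − A =
  [   0.95     0.00    -0.15    -0.10]
  [  -0.30     0.85     0.00     0.00]
  [  -0.35    -0.30     0.75    -0.45]
  [  -0.05    -0.25    -0.05     0.75]
Compute the cofactors C_ij = (−1)^(i+j)·(3×3 minor ij) of I−A; the adjugate is their transpose:
adj(I−A) = Cᵀ =
  [ 0.459000   0.070875   0.099875   0.121125]
  [ 0.162000   0.464750   0.035250   0.042750]
  [ 0.343500   0.327875   0.593875   0.402125]
  [ 0.107500   0.181500   0.058000   0.547500]
det(I−A) = Σ_j (I−A)_1j·C_1j = (0.95)(0.459000) + (0.00)(0.162000) + (-0.15)(0.343500) + (-0.10)(0.107500) = 0.373775
(I − A)⁻¹ = adj(I−A) / det(I−A) ≈
  [   1.2280     0.1896     0.2672     0.3241]
  [   0.4334     1.2434     0.0943     0.1144]
  [   0.9190     0.8772     1.5889     1.0758]
  [   0.2876     0.4856     0.1552     1.4648]
Δx = (I − A)⁻¹ Δd with Δd having +15 in the Furniture component and 0 elsewhere.
So Δx_C = L_CF · (+15), where L_CF = adj(I−A)_CF / det(I−A) = 0.099875 / 0.373775.
Δx_C = 0.099875 × (+15) / 0.373775 = 1.498125 / 0.373775 ≈ 4.0.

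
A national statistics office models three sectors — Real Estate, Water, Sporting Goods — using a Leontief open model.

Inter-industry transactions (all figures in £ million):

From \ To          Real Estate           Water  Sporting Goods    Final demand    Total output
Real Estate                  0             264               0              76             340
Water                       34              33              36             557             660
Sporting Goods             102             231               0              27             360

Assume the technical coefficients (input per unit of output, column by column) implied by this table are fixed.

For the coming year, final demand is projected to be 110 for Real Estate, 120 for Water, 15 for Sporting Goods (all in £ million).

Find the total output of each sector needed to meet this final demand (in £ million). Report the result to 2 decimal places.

Technical coefficients a_ij = z_ij / X_j:
  a_11 = 0/340 = 0.00, a_21 = 34/340 = 0.10, a_31 = 102/340 = 0.30
  a_12 = 264/660 = 0.40, a_22 = 33/660 = 0.05, a_32 = 231/660 = 0.35
  a_13 = 0/360 = 0.00, a_23 = 36/360 = 0.10, a_33 = 0/360 = 0.00
I − A =
  [   1.00    -0.40     0.00]
  [  -0.10     0.95    -0.10]
  [  -0.30    -0.35     1.00]
Cofactors of I−A, C_ij = (−1)^(i+j)·(minor ij) (rows/columns in the sector order above):
  C_11 = (0.95)(1.00) − (-0.10)(-0.35) = 0.9150
  C_12 = −[(-0.10)(1.00) − (-0.10)(-0.30)] = 0.1300
  C_13 = (-0.10)(-0.35) − (0.95)(-0.30) = 0.3200
  C_21 = −[(-0.40)(1.00) − (0.00)(-0.35)] = 0.4000
  C_22 = (1.00)(1.00) − (0.00)(-0.30) = 1.0000
  C_23 = −[(1.00)(-0.35) − (-0.40)(-0.30)] = 0.4700
  C_31 = (-0.40)(-0.10) − (0.00)(0.95) = 0.0400
  C_32 = −[(1.00)(-0.10) − (0.00)(-0.10)] = 0.1000
  C_33 = (1.00)(0.95) − (-0.40)(-0.10) = 0.9100
det(I−A) = Σ_j (I−A)_1j·C_1j = (1.00)(0.9150) + (-0.40)(0.1300) + (0.00)(0.3200) = 0.8630
adj(I−A) = Cᵀ =
  [ 0.9150   0.4000   0.0400]
  [ 0.1300   1.0000   0.1000]
  [ 0.3200   0.4700   0.9100]
(I − A)⁻¹ = adj(I−A) / det(I−A) ≈
  [   1.0603     0.4635     0.0463]
  [   0.1506     1.1587     0.1159]
  [   0.3708     0.5446     1.0545]
x = (I − A)⁻¹ d = adj(I−A)·d / det(I−A), with det(I−A) = 0.8630:
  x_1 = (0.9150·110 + 0.4000·120 + 0.0400·15) / 0.8630 = 149.25 / 0.8630 ≈ 172.94
  x_2 = (0.1300·110 + 1.0000·120 + 0.1000·15) / 0.8630 = 135.80 / 0.8630 ≈ 157.36
  x_3 = (0.3200·110 + 0.4700·120 + 0.9100·15) / 0.8630 = 105.25 / 0.8630 ≈ 121.96

x_1 = 172.94, x_2 = 157.36, x_3 = 121.96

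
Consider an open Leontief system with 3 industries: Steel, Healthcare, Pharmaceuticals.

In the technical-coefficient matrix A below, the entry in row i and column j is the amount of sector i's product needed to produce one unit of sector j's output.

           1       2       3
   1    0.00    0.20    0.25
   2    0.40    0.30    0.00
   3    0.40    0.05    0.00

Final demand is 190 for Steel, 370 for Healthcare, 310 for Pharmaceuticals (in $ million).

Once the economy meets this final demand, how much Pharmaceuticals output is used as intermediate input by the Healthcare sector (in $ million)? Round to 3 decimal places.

I − A =
  [   1.00    -0.20    -0.25]
  [  -0.40     0.70     0.00]
  [  -0.40    -0.05     1.00]
Cofactors of I−A, C_ij = (−1)^(i+j)·(minor ij) (rows/columns in the sector order above):
  C_11 = (0.70)(1.00) − (0.00)(-0.05) = 0.7000
  C_12 = −[(-0.40)(1.00) − (0.00)(-0.40)] = 0.4000
  C_13 = (-0.40)(-0.05) − (0.70)(-0.40) = 0.3000
  C_21 = −[(-0.20)(1.00) − (-0.25)(-0.05)] = 0.2125
  C_22 = (1.00)(1.00) − (-0.25)(-0.40) = 0.9000
  C_23 = −[(1.00)(-0.05) − (-0.20)(-0.40)] = 0.1300
  C_31 = (-0.20)(0.00) − (-0.25)(0.70) = 0.1750
  C_32 = −[(1.00)(0.00) − (-0.25)(-0.40)] = 0.1000
  C_33 = (1.00)(0.70) − (-0.20)(-0.40) = 0.6200
det(I−A) = Σ_j (I−A)_1j·C_1j = (1.00)(0.7000) + (-0.20)(0.4000) + (-0.25)(0.3000) = 0.5450
adj(I−A) = Cᵀ =
  [ 0.7000   0.2125   0.1750]
  [ 0.4000   0.9000   0.1000]
  [ 0.3000   0.1300   0.6200]
(I − A)⁻¹ = adj(I−A) / det(I−A) ≈
  [   1.2844     0.3899     0.3211]
  [   0.7339     1.6514     0.1835]
  [   0.5505     0.2385     1.1376]
First solve x = (I − A)⁻¹ d = adj(I−A)·d / det(I−A); in particular x_2 = (0.4000·190 + 0.9000·370 + 0.1000·310) / 0.5450 = 440.00 / 0.5450 ≈ 807.33945.
Intermediate flow from 3 to 2: z_32 = a_32 · x_2 = 0.05 × 440.00 / 0.5450 = 22.00 / 0.5450 ≈ 40.367.

z_32 = 40.367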